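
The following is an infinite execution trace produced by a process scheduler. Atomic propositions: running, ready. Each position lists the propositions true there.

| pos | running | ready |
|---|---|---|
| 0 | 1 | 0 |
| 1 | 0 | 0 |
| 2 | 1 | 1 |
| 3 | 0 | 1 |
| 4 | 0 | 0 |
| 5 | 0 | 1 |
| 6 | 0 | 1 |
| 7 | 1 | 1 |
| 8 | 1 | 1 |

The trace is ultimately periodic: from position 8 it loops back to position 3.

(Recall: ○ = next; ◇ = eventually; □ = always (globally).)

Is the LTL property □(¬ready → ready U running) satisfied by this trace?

Does not hold

¬ready → ready U running must hold at every position from 0 onward. It fails at position 1, so □(¬ready → ready U running) is false.
Positions where ¬ready holds: 0, 1, 4.
Check ready U running at each: 0→ok, 1→fails, 4→fails.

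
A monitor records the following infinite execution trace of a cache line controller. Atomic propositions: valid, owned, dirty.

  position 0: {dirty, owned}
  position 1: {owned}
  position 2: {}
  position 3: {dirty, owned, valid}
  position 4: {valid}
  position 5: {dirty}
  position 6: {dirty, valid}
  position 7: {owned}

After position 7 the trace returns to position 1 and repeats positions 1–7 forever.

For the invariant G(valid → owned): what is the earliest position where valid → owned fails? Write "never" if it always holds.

Check valid → owned at each position in order: 0 ✓, 1 ✓, 2 ✓, 3 ✓.
At position 4 the labels are {valid}, so valid → owned is false there. This is the first violation.

4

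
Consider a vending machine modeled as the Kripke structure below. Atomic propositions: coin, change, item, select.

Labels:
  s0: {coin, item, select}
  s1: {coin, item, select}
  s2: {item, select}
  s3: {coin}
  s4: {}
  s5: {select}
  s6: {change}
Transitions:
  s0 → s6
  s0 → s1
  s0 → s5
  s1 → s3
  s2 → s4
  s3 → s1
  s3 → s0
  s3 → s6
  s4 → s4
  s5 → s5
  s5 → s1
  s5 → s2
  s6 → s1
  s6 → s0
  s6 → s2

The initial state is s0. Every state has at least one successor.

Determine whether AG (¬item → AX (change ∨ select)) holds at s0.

States satisfying ¬item → AX (change ∨ select): {s0, s1, s2, s3, s5, s6}.
States satisfying AG (¬item → AX (change ∨ select)): ∅.
s4 is reachable from s0 and violates ¬item → AX (change ∨ select), so AG fails at s0.
s0 ∉ Sat(AG (¬item → AX (change ∨ select))).

No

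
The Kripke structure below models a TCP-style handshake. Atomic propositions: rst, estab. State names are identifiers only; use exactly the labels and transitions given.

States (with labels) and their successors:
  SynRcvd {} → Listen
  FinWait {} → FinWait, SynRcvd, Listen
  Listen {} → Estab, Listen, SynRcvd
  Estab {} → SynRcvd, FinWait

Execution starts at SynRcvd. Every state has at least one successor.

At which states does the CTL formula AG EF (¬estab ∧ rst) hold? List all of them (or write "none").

States satisfying EF (¬estab ∧ rst): ∅.
States satisfying AG EF (¬estab ∧ rst): ∅.

none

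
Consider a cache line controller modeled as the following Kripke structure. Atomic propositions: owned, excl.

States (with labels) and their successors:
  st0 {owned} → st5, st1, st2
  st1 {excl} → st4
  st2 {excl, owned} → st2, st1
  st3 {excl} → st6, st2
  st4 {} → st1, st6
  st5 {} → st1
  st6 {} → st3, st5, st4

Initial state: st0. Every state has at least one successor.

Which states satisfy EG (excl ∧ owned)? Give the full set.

States satisfying excl ∧ owned: {st2}.
States satisfying EG (excl ∧ owned): {st2}.

{st2}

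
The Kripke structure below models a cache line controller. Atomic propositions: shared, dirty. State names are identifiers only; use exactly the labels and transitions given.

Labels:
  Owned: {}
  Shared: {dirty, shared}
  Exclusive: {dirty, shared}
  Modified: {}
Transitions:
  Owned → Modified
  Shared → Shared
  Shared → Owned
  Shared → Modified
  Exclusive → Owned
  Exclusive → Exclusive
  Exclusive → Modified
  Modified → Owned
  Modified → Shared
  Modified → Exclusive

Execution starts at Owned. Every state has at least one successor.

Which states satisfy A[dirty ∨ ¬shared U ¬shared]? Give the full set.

{Owned, Modified}

States satisfying dirty ∨ ¬shared: {Owned, Shared, Exclusive, Modified}.
States satisfying ¬shared: {Owned, Modified}.
States satisfying A[dirty ∨ ¬shared U ¬shared]: {Owned, Modified}.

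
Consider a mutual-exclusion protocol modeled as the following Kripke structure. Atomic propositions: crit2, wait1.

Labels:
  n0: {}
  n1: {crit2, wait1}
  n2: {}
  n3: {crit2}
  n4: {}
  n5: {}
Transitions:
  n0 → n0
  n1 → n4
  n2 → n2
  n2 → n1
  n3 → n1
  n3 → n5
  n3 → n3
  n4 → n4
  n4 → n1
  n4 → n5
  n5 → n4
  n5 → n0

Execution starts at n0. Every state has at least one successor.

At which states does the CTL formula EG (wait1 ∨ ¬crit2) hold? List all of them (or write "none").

States satisfying wait1 ∨ ¬crit2: {n0, n1, n2, n4, n5}.
States satisfying EG (wait1 ∨ ¬crit2): {n0, n1, n2, n4, n5}.

{n0, n1, n2, n4, n5}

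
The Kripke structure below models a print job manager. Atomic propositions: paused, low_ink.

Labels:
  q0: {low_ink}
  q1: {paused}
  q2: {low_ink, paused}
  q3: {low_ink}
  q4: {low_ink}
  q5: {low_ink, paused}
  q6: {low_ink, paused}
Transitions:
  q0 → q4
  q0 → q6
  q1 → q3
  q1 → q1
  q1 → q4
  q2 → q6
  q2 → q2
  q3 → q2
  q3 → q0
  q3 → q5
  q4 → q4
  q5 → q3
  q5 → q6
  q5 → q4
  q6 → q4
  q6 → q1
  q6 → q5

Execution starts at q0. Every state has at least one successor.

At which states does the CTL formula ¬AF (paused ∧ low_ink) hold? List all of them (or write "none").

{q0, q1, q3, q4}

States satisfying paused ∧ low_ink: {q2, q5, q6}.
States satisfying AF (paused ∧ low_ink): {q2, q5, q6}.
States satisfying ¬AF (paused ∧ low_ink): {q0, q1, q3, q4}.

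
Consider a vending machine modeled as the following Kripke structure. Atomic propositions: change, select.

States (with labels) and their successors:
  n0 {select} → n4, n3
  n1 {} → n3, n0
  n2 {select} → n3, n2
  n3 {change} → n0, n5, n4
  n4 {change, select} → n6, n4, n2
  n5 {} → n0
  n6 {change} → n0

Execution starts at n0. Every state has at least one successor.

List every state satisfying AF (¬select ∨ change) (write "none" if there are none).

{n0, n1, n3, n4, n5, n6}

States satisfying ¬select ∨ change: {n1, n3, n4, n5, n6}.
States satisfying AF (¬select ∨ change): {n0, n1, n3, n4, n5, n6}.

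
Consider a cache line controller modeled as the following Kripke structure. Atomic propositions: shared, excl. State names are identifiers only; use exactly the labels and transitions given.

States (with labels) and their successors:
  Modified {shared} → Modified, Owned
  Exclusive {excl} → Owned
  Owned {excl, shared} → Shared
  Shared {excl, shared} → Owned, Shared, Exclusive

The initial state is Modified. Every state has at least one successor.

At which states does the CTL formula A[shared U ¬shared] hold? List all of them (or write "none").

{Exclusive}

States satisfying shared: {Modified, Owned, Shared}.
States satisfying ¬shared: {Exclusive}.
States satisfying A[shared U ¬shared]: {Exclusive}.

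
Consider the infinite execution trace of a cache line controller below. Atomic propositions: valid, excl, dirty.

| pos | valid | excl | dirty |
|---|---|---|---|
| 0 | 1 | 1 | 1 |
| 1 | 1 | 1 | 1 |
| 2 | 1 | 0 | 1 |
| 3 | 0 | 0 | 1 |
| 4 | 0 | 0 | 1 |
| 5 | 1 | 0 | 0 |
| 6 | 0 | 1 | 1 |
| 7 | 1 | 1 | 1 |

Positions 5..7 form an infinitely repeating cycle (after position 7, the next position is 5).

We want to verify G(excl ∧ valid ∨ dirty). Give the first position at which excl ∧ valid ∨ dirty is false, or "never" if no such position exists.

5

Check excl ∧ valid ∨ dirty at each position in order: 0 ✓, 1 ✓, 2 ✓, 3 ✓, 4 ✓.
At position 5 the labels are {valid}, so excl ∧ valid ∨ dirty is false there. This is the first violation.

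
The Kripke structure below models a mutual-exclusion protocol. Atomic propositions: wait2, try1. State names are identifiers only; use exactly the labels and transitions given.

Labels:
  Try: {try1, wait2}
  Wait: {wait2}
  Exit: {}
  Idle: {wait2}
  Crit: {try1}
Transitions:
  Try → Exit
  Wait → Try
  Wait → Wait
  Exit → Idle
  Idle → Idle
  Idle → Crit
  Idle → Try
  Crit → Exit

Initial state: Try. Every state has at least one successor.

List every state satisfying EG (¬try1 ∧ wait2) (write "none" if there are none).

{Wait, Idle}

States satisfying ¬try1 ∧ wait2: {Wait, Idle}.
States satisfying EG (¬try1 ∧ wait2): {Wait, Idle}.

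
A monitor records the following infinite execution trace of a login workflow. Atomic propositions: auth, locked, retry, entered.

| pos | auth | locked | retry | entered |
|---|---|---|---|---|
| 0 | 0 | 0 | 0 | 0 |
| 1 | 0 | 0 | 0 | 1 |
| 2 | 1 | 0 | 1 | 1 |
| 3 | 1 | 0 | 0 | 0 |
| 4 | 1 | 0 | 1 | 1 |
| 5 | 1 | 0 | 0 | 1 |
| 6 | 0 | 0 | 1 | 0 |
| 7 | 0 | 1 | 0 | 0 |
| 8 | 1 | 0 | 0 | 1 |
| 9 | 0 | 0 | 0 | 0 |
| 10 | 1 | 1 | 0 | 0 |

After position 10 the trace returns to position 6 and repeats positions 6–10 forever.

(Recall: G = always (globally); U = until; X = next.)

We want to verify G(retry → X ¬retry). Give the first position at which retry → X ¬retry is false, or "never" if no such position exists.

retry → X ¬retry holds at every position 0..10, and those are all the positions the trace ever visits, so the invariant G(retry → X ¬retry) is never violated.

never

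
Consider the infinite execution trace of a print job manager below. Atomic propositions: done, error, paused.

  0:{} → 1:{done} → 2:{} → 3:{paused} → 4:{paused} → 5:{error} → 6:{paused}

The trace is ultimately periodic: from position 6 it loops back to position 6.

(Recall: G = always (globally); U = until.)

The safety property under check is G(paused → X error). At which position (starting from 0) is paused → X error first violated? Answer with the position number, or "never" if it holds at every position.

Check paused → X error at each position in order: 0 ✓, 1 ✓, 2 ✓.
At position 3 the labels are {paused} and the next position 4 has {paused}, so paused → X error is false there. This is the first violation.

3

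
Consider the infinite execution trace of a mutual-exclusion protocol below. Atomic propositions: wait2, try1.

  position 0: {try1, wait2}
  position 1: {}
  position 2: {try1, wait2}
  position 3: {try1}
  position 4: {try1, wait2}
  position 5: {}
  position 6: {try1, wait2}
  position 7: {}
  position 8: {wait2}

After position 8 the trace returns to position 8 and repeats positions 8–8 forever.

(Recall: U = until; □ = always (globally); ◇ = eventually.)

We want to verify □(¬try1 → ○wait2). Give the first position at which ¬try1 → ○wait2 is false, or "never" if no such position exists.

¬try1 → ○wait2 holds at every position 0..8, and those are all the positions the trace ever visits, so the invariant □(¬try1 → ○wait2) is never violated.

never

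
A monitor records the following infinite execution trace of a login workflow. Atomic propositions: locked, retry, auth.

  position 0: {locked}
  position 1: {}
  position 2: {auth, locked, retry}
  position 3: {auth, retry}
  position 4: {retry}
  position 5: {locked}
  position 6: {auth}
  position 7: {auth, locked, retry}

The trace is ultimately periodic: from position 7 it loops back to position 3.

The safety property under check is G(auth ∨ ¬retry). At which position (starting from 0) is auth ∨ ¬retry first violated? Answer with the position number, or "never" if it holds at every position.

4

Check auth ∨ ¬retry at each position in order: 0 ✓, 1 ✓, 2 ✓, 3 ✓.
At position 4 the labels are {retry}, so auth ∨ ¬retry is false there. This is the first violation.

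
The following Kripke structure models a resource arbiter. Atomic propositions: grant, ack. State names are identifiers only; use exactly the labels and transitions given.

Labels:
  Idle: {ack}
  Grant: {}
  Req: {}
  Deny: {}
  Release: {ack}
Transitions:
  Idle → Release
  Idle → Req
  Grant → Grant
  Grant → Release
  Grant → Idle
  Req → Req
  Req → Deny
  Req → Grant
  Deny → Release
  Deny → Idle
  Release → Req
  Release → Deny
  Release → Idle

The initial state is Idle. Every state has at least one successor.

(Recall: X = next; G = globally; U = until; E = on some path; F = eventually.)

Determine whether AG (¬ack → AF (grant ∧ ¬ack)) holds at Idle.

No

States satisfying ¬ack → AF (grant ∧ ¬ack): {Idle, Release}.
States satisfying AG (¬ack → AF (grant ∧ ¬ack)): ∅.
Deny is reachable from Idle and violates ¬ack → AF (grant ∧ ¬ack), so AG fails at Idle.
Idle ∉ Sat(AG (¬ack → AF (grant ∧ ¬ack))).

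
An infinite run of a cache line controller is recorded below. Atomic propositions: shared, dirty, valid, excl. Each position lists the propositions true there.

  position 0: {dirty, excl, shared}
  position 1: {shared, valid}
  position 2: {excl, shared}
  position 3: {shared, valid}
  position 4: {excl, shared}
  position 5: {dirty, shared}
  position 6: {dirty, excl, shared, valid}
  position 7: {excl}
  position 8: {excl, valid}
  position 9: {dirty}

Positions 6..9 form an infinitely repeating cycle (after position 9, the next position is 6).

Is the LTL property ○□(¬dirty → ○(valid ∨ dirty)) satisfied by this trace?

Violated

The position after 0 is 1; □(¬dirty → ○(valid ∨ dirty)) is false there.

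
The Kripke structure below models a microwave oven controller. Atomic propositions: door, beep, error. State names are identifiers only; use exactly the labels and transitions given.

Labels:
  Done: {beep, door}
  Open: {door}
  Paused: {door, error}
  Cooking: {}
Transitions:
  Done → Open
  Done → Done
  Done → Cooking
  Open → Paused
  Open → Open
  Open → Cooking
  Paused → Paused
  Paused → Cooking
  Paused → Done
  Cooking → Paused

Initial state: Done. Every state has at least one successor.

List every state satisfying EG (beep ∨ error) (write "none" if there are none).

{Done, Paused}

States satisfying beep ∨ error: {Done, Paused}.
States satisfying EG (beep ∨ error): {Done, Paused}.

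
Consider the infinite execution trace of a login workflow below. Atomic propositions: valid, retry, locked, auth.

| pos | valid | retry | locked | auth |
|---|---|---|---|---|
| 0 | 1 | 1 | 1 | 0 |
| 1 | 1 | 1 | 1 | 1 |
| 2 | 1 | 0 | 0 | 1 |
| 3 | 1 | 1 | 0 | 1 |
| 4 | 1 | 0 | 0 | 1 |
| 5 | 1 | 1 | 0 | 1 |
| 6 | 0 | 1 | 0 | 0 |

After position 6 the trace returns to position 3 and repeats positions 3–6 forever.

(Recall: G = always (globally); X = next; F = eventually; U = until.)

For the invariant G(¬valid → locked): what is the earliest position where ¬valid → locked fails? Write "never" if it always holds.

6

Check ¬valid → locked at each position in order: 0 ✓, 1 ✓, 2 ✓, 3 ✓, 4 ✓, 5 ✓.
At position 6 the labels are {retry}, so ¬valid → locked is false there. This is the first violation.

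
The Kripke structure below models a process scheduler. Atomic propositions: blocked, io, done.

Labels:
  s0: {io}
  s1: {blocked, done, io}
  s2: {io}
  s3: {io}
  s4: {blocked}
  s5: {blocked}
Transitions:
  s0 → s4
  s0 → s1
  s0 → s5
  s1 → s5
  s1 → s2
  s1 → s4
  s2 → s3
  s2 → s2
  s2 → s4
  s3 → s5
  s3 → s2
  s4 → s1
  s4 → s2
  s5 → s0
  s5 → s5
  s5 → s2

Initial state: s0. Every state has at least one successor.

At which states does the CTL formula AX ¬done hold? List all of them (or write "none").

States satisfying ¬done: {s0, s2, s3, s4, s5}.
States satisfying AX ¬done: {s1, s2, s3, s5}.

{s1, s2, s3, s5}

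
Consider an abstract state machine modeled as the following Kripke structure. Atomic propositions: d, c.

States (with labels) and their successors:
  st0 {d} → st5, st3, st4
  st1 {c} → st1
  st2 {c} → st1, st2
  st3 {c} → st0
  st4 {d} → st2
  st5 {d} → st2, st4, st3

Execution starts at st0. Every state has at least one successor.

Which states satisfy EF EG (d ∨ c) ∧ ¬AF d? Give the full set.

{st1, st2}

States satisfying EG (d ∨ c): {st0, st1, st2, st3, st4, st5}.
States satisfying EF EG (d ∨ c): {st0, st1, st2, st3, st4, st5}.
States satisfying d: {st0, st4, st5}.
States satisfying AF d: {st0, st3, st4, st5}.
States satisfying ¬AF d: {st1, st2}.
States satisfying EF EG (d ∨ c) ∧ ¬AF d: {st1, st2}.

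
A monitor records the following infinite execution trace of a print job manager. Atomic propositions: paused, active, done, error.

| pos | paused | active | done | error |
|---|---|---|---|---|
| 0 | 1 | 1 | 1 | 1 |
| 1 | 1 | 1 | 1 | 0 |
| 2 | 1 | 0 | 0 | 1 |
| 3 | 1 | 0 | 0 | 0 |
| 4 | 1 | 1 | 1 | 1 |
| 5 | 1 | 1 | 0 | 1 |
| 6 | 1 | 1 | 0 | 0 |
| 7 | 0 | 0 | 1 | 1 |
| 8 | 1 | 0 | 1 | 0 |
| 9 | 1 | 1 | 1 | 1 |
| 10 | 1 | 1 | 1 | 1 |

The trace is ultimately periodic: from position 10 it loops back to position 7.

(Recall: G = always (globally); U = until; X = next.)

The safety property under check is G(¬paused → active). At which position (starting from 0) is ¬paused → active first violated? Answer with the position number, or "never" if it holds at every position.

Check ¬paused → active at each position in order: 0 ✓, 1 ✓, 2 ✓, 3 ✓, 4 ✓, 5 ✓, 6 ✓.
At position 7 the labels are {done, error}, so ¬paused → active is false there. This is the first violation.

7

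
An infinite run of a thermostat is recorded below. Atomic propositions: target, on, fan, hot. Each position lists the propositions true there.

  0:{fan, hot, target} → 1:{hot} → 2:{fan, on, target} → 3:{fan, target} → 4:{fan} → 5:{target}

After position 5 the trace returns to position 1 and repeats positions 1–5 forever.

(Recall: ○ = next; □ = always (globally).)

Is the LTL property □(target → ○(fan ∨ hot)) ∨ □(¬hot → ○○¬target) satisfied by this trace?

target → ○(fan ∨ hot) holds at every position 0..5, and those are all positions ever visited, so □(target → ○(fan ∨ hot)) holds.
Positions where target holds: 0, 2, 3, 5.
Check ○(fan ∨ hot) at each: 0→ok, 2→ok, 3→ok, 5→ok.
¬hot → ○○¬target must hold at every position from 0 onward. It fails at position 3, so □(¬hot → ○○¬target) is false.
Positions where ¬hot holds: 2, 3, 4, 5.
Check ○○¬target at each: 2→ok, 3→fails, 4→ok, 5→fails.
At position 0: □(target → ○(fan ∨ hot)) is true; □(¬hot → ○○¬target) is false; so □(target → ○(fan ∨ hot)) ∨ □(¬hot → ○○¬target) is true.

Holds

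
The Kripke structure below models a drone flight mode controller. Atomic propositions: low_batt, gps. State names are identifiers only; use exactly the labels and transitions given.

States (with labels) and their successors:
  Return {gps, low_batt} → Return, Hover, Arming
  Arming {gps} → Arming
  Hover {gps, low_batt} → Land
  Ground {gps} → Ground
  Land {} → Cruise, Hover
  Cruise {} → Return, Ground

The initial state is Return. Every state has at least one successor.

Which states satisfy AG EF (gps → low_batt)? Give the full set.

none

States satisfying EF (gps → low_batt): {Return, Hover, Land, Cruise}.
States satisfying AG EF (gps → low_batt): ∅.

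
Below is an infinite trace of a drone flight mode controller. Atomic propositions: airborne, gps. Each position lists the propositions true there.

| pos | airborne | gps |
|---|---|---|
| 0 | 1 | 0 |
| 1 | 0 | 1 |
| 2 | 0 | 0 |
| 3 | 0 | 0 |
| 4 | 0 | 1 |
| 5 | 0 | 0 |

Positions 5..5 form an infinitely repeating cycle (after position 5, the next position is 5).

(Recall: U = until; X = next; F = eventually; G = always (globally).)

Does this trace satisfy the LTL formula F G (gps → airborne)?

G (gps → airborne) holds at position 5, which is reachable from 0, so F G (gps → airborne) holds.

Satisfied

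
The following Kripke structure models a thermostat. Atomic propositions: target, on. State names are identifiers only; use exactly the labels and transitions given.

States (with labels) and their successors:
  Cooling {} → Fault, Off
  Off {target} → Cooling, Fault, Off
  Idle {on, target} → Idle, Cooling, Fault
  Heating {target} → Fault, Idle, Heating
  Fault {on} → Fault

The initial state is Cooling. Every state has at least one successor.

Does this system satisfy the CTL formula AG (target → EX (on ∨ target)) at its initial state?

States satisfying target → EX (on ∨ target): {Cooling, Off, Idle, Heating, Fault}.
States satisfying AG (target → EX (on ∨ target)): {Cooling, Off, Idle, Heating, Fault}.
Every state reachable from Cooling satisfies target → EX (on ∨ target).
Cooling ∈ Sat(AG (target → EX (on ∨ target))).

Yes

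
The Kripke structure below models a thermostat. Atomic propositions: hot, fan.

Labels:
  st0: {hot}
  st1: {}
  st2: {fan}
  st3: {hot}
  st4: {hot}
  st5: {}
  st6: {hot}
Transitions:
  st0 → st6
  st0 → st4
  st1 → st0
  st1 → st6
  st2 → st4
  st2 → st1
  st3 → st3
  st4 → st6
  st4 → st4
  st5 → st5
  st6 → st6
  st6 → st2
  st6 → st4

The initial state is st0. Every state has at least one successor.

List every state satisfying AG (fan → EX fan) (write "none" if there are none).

States satisfying fan → EX fan: {st0, st1, st3, st4, st5, st6}.
States satisfying AG (fan → EX fan): {st3, st5}.

{st3, st5}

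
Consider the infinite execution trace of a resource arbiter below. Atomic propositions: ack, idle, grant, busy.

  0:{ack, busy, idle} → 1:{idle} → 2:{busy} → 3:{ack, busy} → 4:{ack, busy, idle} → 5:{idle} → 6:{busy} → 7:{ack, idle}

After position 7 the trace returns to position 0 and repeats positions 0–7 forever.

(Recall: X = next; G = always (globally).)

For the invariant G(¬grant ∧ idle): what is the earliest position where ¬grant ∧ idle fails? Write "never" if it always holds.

2

Check ¬grant ∧ idle at each position in order: 0 ✓, 1 ✓.
At position 2 the labels are {busy}, so ¬grant ∧ idle is false there. This is the first violation.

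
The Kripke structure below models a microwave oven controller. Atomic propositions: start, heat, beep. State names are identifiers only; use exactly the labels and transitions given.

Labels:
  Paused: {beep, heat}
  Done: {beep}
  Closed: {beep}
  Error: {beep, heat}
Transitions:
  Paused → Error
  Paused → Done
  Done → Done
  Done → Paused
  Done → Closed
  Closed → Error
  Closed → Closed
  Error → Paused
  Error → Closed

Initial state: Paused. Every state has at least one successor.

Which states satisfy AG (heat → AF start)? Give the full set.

States satisfying heat → AF start: {Done, Closed}.
States satisfying AG (heat → AF start): ∅.

none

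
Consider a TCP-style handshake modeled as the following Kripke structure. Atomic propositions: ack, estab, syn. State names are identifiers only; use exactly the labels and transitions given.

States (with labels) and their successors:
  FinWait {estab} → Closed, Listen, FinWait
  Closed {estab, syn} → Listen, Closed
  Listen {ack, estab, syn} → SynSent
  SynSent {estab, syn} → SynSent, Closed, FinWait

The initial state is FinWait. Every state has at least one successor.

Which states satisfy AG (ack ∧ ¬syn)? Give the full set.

States satisfying ack ∧ ¬syn: ∅.
States satisfying AG (ack ∧ ¬syn): ∅.

none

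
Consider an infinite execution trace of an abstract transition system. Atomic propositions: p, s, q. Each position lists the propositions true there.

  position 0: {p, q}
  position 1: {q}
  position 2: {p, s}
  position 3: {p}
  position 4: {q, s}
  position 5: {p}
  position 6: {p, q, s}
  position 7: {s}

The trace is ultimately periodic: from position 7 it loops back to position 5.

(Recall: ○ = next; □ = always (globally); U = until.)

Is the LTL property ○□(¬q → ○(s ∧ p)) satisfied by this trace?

The position after 0 is 1; □(¬q → ○(s ∧ p)) is false there.

Does not hold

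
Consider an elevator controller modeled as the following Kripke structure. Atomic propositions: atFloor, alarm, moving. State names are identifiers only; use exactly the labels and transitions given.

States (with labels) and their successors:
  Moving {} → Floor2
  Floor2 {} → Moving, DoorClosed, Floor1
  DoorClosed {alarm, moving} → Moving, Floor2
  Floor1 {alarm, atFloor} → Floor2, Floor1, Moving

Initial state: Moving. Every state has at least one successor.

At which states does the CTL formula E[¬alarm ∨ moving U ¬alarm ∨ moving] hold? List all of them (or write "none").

{Moving, Floor2, DoorClosed}

States satisfying ¬alarm ∨ moving: {Moving, Floor2, DoorClosed}.
States satisfying E[¬alarm ∨ moving U ¬alarm ∨ moving]: {Moving, Floor2, DoorClosed}.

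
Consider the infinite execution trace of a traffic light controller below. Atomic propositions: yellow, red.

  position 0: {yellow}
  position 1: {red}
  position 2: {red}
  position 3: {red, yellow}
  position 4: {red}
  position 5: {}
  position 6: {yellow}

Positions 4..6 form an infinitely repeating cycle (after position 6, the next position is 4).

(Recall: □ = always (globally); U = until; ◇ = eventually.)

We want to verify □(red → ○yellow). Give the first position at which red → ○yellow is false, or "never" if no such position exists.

Check red → ○yellow at each position in order: 0 ✓.
At position 1 the labels are {red} and the next position 2 has {red}, so red → ○yellow is false there. This is the first violation.

1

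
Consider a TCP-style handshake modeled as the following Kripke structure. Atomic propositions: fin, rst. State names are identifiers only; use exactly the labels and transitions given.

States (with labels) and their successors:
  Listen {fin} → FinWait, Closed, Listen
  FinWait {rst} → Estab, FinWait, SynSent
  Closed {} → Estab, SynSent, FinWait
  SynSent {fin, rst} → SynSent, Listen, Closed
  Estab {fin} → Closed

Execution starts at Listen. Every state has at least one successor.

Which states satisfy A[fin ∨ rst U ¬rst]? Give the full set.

States satisfying fin ∨ rst: {Listen, FinWait, SynSent, Estab}.
States satisfying ¬rst: {Listen, Closed, Estab}.
States satisfying A[fin ∨ rst U ¬rst]: {Listen, Closed, Estab}.

{Listen, Closed, Estab}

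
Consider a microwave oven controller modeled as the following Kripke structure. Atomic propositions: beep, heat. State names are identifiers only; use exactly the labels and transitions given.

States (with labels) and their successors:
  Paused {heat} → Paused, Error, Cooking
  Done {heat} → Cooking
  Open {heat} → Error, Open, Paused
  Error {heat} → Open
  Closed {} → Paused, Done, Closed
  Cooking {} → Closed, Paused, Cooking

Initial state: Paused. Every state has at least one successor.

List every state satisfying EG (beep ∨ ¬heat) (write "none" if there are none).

{Closed, Cooking}

States satisfying beep ∨ ¬heat: {Closed, Cooking}.
States satisfying EG (beep ∨ ¬heat): {Closed, Cooking}.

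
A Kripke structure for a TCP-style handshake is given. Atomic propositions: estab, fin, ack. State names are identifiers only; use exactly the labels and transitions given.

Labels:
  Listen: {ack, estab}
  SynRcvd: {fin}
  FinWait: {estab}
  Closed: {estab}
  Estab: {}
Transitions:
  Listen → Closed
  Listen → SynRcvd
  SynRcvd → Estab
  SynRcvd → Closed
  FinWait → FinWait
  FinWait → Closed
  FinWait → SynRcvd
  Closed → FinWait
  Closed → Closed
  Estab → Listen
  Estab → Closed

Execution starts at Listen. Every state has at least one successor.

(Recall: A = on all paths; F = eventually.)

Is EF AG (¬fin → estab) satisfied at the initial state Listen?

States satisfying AG (¬fin → estab): ∅.
States satisfying EF AG (¬fin → estab): ∅.
No suitable path/successor from Listen witnesses the formula.
Listen ∉ Sat(EF AG (¬fin → estab)).

No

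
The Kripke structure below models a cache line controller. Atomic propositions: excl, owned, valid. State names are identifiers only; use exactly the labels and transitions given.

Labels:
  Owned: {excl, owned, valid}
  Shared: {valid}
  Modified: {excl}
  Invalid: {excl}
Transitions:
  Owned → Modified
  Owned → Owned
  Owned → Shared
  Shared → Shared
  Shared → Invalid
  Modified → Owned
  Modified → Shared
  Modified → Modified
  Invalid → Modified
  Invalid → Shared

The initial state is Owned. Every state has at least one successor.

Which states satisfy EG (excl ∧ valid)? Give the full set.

States satisfying excl ∧ valid: {Owned}.
States satisfying EG (excl ∧ valid): {Owned}.

{Owned}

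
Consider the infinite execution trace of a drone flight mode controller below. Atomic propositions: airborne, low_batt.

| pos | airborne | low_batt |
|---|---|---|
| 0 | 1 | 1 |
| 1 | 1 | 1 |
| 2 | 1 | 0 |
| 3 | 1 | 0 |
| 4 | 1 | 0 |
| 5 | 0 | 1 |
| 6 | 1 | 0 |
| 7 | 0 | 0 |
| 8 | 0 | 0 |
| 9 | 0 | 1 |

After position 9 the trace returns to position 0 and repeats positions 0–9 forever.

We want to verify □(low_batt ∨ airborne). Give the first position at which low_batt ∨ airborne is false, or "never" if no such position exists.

Check low_batt ∨ airborne at each position in order: 0 ✓, 1 ✓, 2 ✓, 3 ✓, 4 ✓, 5 ✓, 6 ✓.
At position 7 the labels are {}, so low_batt ∨ airborne is false there. This is the first violation.

7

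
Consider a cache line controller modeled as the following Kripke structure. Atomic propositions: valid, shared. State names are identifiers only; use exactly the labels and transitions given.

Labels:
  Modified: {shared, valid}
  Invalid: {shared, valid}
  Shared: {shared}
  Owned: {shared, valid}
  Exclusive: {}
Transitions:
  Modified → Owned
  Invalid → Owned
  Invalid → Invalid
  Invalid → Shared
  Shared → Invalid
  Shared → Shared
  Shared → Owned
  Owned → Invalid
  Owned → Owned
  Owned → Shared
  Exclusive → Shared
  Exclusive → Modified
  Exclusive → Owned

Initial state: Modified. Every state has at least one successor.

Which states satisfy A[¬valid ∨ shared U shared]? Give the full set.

{Modified, Invalid, Shared, Owned, Exclusive}

States satisfying ¬valid ∨ shared: {Modified, Invalid, Shared, Owned, Exclusive}.
States satisfying shared: {Modified, Invalid, Shared, Owned}.
States satisfying A[¬valid ∨ shared U shared]: {Modified, Invalid, Shared, Owned, Exclusive}.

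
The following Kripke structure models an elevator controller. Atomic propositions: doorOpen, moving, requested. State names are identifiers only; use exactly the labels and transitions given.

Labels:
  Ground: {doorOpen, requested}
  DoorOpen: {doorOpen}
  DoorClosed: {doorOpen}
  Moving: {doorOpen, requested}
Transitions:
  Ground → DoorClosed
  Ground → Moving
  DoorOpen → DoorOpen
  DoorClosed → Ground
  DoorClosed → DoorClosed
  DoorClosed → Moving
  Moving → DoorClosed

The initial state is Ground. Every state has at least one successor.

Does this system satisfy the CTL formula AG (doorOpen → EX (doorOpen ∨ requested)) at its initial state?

States satisfying doorOpen → EX (doorOpen ∨ requested): {Ground, DoorOpen, DoorClosed, Moving}.
States satisfying AG (doorOpen → EX (doorOpen ∨ requested)): {Ground, DoorOpen, DoorClosed, Moving}.
Every state reachable from Ground satisfies doorOpen → EX (doorOpen ∨ requested).
Ground ∈ Sat(AG (doorOpen → EX (doorOpen ∨ requested))).

Yes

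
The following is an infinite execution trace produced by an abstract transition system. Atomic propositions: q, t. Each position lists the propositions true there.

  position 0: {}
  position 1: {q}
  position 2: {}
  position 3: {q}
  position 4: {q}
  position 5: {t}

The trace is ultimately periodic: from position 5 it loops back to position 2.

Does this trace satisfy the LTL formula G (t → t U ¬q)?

Yes

t → t U ¬q holds at every position 0..5, and those are all positions ever visited, so G (t → t U ¬q) holds.
Positions where t holds: 5.
Check t U ¬q at each: 5→ok.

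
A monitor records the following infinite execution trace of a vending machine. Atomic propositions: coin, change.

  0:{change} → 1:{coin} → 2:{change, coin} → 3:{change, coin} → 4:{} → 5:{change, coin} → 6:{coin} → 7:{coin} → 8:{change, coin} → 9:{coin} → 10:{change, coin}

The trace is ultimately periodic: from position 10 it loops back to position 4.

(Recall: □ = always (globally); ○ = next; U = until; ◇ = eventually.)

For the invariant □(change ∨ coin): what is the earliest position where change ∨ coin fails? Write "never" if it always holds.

Check change ∨ coin at each position in order: 0 ✓, 1 ✓, 2 ✓, 3 ✓.
At position 4 the labels are {}, so change ∨ coin is false there. This is the first violation.

4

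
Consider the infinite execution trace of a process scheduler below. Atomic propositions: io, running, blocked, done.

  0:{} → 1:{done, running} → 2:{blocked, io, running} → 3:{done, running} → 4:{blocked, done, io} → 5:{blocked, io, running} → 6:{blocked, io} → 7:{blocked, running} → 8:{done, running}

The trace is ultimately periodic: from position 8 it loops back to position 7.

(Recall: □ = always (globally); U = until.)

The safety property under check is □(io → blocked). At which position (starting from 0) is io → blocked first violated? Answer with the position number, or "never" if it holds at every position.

io → blocked holds at every position 0..8, and those are all the positions the trace ever visits, so the invariant □(io → blocked) is never violated.

never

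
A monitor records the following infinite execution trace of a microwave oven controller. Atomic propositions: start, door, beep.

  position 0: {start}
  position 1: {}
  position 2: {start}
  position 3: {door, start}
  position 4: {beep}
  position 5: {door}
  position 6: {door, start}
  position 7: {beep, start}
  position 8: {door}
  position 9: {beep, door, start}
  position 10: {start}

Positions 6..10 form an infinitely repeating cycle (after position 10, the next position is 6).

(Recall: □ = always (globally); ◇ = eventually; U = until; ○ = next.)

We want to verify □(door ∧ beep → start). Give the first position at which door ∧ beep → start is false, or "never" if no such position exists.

never

door ∧ beep → start holds at every position 0..10, and those are all the positions the trace ever visits, so the invariant □(door ∧ beep → start) is never violated.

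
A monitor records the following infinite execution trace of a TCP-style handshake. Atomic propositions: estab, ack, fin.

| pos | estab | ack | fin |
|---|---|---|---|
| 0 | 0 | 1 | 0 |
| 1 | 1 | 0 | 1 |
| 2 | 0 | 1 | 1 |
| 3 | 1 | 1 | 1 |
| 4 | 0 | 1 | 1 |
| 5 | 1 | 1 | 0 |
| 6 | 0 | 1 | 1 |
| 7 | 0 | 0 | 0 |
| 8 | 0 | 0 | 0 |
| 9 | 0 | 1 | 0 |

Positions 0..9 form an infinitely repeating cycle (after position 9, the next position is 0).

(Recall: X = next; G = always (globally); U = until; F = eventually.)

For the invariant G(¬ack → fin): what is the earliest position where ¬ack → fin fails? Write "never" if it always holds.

7

Check ¬ack → fin at each position in order: 0 ✓, 1 ✓, 2 ✓, 3 ✓, 4 ✓, 5 ✓, 6 ✓.
At position 7 the labels are {}, so ¬ack → fin is false there. This is the first violation.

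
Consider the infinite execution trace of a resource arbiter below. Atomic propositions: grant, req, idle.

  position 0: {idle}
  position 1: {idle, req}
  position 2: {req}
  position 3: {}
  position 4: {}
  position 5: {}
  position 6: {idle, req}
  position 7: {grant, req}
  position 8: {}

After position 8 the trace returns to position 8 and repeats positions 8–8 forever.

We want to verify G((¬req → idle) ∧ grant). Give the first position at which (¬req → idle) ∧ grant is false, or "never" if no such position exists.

At position 0 the labels are {idle}, so (¬req → idle) ∧ grant is false there. This is the first violation.

0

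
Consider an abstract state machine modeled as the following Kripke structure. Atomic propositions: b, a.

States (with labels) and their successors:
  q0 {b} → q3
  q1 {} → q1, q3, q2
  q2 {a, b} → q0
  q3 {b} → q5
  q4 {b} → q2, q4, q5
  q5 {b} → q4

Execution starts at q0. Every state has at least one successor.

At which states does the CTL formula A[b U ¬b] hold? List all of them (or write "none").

States satisfying b: {q0, q2, q3, q4, q5}.
States satisfying ¬b: {q1}.
States satisfying A[b U ¬b]: {q1}.

{q1}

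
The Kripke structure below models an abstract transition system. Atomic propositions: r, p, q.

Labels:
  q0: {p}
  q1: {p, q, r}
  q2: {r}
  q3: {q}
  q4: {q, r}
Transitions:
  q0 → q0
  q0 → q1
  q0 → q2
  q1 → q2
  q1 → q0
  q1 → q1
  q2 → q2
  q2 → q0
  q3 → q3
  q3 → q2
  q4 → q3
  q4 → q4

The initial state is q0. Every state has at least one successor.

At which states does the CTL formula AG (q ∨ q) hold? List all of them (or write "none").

none

States satisfying q ∨ q: {q1, q3, q4}.
States satisfying AG (q ∨ q): ∅.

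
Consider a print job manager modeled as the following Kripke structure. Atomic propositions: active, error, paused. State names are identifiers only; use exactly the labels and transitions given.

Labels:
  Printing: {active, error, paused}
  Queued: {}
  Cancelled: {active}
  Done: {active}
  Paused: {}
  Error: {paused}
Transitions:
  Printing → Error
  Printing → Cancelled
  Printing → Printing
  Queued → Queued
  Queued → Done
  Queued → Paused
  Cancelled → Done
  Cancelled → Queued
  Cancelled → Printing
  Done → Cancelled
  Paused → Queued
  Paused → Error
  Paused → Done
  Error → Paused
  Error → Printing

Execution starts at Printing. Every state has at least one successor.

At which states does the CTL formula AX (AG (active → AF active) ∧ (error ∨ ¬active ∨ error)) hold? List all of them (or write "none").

States satisfying AX (AG (active → AF active) ∧ (error ∨ ¬active ∨ error)): {Error}.

{Error}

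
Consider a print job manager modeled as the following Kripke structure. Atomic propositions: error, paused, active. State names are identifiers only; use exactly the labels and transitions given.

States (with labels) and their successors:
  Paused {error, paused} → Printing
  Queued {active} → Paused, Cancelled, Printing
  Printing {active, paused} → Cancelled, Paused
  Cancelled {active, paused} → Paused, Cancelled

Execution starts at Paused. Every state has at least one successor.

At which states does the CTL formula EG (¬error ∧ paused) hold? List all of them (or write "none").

States satisfying ¬error ∧ paused: {Printing, Cancelled}.
States satisfying EG (¬error ∧ paused): {Printing, Cancelled}.

{Printing, Cancelled}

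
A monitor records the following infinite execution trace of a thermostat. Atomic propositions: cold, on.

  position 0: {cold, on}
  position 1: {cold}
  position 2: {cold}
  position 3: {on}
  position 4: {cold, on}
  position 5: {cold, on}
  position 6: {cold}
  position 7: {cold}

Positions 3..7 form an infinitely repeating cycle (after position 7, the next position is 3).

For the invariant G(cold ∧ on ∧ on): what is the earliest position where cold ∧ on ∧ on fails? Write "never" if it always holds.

Check cold ∧ on ∧ on at each position in order: 0 ✓.
At position 1 the labels are {cold}, so cold ∧ on ∧ on is false there. This is the first violation.

1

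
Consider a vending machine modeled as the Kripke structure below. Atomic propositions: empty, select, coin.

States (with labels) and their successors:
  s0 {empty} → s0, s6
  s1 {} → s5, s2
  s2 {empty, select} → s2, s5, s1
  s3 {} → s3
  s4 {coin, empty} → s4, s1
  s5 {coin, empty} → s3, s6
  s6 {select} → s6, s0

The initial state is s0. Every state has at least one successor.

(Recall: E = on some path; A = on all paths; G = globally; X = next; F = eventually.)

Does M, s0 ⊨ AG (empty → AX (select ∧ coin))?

Violated

States satisfying empty → AX (select ∧ coin): {s1, s3, s6}.
States satisfying AG (empty → AX (select ∧ coin)): {s3}.
s0 is reachable from s0 and violates empty → AX (select ∧ coin), so AG fails at s0.
s0 ∉ Sat(AG (empty → AX (select ∧ coin))).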